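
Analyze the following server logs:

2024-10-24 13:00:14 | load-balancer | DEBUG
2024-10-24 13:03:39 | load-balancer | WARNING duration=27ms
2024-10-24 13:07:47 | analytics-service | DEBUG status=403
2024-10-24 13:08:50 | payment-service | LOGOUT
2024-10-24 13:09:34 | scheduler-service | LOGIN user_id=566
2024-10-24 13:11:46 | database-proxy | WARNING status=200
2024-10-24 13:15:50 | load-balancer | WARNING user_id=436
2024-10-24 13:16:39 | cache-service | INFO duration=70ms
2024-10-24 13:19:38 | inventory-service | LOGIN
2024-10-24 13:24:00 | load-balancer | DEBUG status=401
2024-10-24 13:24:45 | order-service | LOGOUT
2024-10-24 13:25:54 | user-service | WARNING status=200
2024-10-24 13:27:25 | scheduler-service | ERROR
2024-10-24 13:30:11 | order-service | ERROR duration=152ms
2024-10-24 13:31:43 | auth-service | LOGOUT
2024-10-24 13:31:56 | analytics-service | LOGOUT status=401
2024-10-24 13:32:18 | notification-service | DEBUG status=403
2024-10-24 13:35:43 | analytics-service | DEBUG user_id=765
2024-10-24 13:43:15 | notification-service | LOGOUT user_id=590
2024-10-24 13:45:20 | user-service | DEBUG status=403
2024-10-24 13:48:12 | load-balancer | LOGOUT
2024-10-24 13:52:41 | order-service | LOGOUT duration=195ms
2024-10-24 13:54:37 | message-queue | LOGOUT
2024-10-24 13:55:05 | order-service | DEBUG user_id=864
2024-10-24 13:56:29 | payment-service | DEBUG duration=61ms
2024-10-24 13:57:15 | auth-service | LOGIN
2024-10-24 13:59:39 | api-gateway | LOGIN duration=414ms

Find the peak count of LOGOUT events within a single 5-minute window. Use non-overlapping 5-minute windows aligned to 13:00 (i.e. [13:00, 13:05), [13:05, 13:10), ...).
2

To find the burst window:

1. Divide the log period into non-overlapping 5-minute windows starting at 13:00
2. Count LOGOUT events in each window
3. Find the window with maximum count
4. Maximum events in a window: 2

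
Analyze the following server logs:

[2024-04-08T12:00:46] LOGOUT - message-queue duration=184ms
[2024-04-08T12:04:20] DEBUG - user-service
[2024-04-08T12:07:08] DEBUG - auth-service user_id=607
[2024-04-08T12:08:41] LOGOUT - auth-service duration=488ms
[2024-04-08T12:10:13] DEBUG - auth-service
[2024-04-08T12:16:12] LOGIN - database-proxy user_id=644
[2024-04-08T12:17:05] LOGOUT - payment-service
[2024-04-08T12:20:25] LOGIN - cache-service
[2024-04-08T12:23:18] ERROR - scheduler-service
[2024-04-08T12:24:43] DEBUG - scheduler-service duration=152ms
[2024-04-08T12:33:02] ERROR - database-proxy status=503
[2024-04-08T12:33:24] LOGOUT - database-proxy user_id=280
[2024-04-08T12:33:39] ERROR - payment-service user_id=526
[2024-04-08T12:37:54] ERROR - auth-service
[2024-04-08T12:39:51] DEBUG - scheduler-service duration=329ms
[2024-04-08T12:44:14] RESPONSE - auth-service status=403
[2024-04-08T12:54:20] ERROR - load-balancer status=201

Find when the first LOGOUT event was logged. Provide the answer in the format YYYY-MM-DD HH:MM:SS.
2024-04-08 12:00:46

To find the first event:

1. Filter for all LOGOUT events
2. Sort by timestamp
3. Select the first one
4. Timestamp: 2024-04-08 12:00:46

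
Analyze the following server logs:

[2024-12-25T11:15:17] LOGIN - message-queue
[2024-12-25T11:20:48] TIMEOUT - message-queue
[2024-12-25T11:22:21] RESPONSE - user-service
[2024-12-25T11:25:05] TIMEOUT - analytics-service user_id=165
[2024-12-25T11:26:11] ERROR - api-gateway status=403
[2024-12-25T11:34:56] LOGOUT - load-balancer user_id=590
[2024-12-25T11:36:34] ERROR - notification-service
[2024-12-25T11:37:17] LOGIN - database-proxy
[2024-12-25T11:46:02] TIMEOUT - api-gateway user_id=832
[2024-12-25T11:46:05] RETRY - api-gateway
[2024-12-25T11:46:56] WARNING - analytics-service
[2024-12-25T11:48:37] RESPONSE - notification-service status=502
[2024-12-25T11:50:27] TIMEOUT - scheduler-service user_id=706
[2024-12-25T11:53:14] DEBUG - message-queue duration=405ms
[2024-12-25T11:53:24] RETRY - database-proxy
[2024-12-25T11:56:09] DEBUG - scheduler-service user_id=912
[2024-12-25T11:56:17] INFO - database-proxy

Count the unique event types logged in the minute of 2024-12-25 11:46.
3

To count unique event types:

1. Filter events in the minute starting at 2024-12-25 11:46
2. Extract event types from matching entries
3. Count unique types: 3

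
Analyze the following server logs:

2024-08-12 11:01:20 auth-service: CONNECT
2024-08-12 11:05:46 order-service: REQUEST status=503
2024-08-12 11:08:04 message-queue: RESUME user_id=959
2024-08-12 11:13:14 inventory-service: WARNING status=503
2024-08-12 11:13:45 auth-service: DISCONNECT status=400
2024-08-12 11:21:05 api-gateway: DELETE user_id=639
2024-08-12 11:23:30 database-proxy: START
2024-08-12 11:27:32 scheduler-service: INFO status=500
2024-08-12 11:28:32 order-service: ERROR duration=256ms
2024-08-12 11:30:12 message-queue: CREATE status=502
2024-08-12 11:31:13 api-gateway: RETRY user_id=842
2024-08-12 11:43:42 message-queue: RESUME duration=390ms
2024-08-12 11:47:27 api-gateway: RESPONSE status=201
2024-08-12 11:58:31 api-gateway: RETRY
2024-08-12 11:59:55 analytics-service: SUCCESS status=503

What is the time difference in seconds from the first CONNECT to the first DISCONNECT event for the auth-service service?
745

To find the time between events:

1. Locate the first CONNECT event for auth-service: 2024-08-12 11:01:20
2. Locate the first DISCONNECT event for auth-service: 2024-08-12 11:13:45
3. Calculate the difference: 2024-08-12 11:13:45 - 2024-08-12 11:01:20 = 745 seconds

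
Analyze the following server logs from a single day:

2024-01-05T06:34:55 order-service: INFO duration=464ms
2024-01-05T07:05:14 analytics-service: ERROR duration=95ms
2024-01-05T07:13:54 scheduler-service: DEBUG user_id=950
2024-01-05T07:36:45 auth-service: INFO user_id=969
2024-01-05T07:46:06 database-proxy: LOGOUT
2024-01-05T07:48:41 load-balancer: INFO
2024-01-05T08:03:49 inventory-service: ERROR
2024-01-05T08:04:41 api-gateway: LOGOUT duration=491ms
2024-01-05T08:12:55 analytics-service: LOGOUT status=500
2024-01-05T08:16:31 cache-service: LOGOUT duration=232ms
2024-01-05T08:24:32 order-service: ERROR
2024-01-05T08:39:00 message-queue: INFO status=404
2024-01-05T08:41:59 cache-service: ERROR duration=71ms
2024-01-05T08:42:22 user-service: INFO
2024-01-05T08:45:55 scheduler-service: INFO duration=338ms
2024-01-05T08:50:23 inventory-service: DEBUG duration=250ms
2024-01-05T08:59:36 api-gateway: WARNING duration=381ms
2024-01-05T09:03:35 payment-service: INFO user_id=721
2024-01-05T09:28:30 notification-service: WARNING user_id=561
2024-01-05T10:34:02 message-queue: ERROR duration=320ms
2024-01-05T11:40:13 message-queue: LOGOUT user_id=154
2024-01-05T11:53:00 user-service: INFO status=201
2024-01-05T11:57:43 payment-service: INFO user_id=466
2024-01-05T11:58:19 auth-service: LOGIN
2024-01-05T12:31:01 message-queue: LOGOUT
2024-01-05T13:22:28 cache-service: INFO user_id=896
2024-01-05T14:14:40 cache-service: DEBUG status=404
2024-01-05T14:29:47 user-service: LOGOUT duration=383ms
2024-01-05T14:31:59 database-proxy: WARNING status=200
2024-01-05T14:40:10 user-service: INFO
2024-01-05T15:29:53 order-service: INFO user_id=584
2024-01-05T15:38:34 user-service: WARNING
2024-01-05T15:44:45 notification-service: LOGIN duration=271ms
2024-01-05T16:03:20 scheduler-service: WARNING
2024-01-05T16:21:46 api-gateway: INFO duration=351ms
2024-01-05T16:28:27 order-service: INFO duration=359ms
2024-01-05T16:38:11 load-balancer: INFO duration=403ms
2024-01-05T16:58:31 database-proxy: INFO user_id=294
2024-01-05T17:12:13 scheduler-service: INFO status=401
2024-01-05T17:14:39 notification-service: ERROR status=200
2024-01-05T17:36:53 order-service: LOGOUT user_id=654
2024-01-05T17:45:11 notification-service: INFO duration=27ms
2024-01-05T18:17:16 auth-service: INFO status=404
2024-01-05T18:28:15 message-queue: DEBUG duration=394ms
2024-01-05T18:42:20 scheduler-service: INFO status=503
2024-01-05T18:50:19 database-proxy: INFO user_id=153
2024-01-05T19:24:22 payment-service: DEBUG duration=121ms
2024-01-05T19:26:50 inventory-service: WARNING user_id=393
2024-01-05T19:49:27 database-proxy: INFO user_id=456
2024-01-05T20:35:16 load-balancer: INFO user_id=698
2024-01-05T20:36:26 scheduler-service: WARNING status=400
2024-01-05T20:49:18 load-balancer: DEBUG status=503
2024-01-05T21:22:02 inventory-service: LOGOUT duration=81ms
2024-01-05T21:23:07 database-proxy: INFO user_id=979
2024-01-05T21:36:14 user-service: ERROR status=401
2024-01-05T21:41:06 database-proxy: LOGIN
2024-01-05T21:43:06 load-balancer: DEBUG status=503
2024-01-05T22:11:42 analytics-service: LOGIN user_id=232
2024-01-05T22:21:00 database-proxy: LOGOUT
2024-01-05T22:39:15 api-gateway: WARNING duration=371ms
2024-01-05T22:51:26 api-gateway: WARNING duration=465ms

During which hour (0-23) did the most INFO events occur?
16

To find the peak hour:

1. Group all INFO events by hour
2. Count events in each hour
3. Find hour with maximum count
4. Peak hour: 16 (with 4 events)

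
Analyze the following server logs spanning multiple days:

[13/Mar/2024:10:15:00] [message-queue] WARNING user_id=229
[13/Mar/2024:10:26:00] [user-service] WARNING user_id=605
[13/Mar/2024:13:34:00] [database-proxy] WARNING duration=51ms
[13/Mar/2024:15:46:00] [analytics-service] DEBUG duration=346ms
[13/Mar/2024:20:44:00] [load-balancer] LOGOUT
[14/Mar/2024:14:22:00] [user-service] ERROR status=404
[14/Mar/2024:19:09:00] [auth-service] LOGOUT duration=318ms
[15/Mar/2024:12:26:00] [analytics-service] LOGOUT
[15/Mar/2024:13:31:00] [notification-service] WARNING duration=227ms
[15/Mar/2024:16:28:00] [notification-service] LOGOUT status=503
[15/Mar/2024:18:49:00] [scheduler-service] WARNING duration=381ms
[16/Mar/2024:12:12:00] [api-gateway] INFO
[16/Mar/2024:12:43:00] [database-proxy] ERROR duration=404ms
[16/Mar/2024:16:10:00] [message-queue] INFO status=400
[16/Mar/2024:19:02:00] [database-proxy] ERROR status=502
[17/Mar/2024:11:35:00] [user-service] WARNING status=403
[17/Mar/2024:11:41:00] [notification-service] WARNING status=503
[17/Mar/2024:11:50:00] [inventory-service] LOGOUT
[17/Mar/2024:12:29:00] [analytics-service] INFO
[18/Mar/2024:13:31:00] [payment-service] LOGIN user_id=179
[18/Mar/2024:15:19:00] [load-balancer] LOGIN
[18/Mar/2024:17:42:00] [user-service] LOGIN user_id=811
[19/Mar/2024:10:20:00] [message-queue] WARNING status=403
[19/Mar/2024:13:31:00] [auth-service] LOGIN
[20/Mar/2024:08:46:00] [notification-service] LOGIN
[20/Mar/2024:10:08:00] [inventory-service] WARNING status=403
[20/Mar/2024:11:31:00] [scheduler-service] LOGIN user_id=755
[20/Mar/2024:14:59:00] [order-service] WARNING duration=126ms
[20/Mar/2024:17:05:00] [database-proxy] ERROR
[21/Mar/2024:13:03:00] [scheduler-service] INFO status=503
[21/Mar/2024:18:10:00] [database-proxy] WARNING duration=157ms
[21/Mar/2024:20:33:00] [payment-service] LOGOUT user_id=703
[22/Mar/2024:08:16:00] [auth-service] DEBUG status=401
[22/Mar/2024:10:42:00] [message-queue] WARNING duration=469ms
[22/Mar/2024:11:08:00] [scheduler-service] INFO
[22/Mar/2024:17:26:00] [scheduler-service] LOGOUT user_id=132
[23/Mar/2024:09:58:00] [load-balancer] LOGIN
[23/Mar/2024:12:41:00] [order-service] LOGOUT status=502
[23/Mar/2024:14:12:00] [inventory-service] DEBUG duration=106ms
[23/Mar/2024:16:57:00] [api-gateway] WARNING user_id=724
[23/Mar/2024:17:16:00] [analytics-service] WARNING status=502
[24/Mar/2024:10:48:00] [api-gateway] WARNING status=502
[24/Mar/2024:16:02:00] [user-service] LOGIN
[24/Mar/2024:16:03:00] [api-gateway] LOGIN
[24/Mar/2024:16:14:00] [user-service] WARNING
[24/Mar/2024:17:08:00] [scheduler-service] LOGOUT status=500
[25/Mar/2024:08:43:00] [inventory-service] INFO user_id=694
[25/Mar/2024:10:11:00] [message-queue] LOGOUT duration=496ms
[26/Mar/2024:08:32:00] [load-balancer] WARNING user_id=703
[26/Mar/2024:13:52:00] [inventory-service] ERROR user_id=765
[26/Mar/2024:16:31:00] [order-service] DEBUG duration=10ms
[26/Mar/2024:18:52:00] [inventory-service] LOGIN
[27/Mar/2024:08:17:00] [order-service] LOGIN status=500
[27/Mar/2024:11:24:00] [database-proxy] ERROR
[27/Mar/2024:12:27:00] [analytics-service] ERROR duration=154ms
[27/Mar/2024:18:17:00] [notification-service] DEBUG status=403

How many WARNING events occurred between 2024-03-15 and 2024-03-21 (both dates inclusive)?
8

To filter by date range:

1. Date range: 2024-03-15 through 2024-03-21, both dates inclusive
2. Filter for WARNING events whose date falls in this range
3. Count matching events: 8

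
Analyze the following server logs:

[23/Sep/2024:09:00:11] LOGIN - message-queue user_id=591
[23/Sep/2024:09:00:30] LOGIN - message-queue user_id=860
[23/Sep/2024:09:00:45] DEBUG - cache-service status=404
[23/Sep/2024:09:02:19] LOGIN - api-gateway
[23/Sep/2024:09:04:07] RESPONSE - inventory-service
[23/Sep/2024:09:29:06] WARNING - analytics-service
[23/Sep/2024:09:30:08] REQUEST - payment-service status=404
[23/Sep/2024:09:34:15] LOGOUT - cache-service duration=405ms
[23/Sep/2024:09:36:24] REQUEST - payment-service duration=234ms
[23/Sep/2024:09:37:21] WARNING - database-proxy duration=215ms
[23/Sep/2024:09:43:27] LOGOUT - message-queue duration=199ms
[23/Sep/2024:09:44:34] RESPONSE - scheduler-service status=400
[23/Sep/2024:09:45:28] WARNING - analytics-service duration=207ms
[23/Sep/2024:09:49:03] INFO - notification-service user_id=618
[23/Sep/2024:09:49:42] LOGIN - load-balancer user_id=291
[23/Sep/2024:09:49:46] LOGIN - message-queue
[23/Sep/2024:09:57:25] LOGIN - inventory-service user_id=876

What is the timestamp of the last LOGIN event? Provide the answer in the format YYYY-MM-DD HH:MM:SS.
2024-09-23 09:57:25

To find the last event:

1. Filter for all LOGIN events
2. Sort by timestamp
3. Select the last one
4. Timestamp: 2024-09-23 09:57:25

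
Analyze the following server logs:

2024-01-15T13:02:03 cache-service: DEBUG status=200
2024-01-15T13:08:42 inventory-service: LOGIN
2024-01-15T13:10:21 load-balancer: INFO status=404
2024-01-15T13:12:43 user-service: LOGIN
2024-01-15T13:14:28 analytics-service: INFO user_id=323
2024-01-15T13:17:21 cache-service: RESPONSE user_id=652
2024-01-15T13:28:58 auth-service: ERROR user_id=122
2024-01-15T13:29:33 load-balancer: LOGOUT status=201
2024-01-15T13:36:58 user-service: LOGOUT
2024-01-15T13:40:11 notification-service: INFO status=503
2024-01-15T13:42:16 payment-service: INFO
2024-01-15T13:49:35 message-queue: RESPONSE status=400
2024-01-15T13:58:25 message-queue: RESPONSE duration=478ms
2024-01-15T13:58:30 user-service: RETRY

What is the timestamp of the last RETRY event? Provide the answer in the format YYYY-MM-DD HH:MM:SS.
2024-01-15 13:58:30

To find the last event:

1. Filter for all RETRY events
2. Sort by timestamp
3. Select the last one
4. Timestamp: 2024-01-15 13:58:30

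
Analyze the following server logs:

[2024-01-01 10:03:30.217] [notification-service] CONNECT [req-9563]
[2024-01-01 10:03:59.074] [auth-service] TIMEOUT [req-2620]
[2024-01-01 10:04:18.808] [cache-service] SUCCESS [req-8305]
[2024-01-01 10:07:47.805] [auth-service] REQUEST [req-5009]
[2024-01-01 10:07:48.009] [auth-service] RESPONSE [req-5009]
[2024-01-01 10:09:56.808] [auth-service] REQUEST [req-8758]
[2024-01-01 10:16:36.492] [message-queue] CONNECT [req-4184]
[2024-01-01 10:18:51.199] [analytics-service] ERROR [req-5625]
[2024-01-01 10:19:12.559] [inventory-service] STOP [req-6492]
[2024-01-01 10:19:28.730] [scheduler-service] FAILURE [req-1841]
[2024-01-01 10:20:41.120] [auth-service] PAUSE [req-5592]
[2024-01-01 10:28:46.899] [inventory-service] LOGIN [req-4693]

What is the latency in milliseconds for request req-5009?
204

To calculate latency:

1. Find REQUEST with id req-5009: 2024-01-01 10:07:47.805
2. Find RESPONSE with id req-5009: 2024-01-01 10:07:48.009
3. Latency: 2024-01-01 10:07:48.009 - 2024-01-01 10:07:47.805 = 204ms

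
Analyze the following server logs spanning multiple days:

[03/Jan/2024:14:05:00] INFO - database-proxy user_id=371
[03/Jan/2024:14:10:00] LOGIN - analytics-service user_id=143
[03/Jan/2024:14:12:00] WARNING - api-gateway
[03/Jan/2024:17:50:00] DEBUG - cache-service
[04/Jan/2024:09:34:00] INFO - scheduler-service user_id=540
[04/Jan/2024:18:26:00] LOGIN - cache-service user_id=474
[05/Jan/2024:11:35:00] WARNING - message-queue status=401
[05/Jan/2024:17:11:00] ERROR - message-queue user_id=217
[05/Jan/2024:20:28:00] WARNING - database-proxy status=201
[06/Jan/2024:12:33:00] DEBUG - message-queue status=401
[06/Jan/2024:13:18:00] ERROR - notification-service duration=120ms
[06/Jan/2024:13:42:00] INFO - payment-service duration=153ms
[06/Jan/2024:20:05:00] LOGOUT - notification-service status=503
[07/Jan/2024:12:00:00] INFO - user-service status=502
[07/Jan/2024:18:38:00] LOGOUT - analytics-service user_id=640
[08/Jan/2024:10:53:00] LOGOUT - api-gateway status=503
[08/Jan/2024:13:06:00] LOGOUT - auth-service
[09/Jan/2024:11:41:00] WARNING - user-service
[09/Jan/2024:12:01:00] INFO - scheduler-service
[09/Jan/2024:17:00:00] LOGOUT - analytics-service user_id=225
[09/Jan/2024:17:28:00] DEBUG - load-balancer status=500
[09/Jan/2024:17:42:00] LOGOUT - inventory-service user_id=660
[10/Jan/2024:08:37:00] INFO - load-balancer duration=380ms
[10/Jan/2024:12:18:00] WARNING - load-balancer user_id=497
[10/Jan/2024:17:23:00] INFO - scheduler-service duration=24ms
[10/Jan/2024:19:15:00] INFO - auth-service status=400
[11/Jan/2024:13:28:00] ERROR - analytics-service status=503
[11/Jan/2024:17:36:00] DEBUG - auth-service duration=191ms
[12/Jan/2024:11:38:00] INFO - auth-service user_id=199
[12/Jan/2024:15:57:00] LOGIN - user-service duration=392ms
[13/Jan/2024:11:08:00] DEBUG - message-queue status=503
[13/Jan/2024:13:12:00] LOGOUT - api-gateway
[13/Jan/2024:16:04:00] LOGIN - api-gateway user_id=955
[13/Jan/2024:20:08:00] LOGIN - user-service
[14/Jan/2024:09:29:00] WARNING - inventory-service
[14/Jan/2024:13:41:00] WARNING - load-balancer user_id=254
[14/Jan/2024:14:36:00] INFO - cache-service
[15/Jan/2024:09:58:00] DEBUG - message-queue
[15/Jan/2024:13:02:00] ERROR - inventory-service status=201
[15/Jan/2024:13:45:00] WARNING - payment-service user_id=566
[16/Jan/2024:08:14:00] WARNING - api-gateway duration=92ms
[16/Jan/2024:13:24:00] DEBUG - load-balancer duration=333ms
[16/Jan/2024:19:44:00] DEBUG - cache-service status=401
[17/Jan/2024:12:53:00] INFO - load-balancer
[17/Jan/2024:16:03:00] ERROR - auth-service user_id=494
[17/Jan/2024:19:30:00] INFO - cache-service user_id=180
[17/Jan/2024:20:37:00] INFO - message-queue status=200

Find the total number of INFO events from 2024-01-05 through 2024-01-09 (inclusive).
3

To filter by date range:

1. Date range: 2024-01-05 through 2024-01-09, both dates inclusive
2. Filter for INFO events whose date falls in this range
3. Count matching events: 3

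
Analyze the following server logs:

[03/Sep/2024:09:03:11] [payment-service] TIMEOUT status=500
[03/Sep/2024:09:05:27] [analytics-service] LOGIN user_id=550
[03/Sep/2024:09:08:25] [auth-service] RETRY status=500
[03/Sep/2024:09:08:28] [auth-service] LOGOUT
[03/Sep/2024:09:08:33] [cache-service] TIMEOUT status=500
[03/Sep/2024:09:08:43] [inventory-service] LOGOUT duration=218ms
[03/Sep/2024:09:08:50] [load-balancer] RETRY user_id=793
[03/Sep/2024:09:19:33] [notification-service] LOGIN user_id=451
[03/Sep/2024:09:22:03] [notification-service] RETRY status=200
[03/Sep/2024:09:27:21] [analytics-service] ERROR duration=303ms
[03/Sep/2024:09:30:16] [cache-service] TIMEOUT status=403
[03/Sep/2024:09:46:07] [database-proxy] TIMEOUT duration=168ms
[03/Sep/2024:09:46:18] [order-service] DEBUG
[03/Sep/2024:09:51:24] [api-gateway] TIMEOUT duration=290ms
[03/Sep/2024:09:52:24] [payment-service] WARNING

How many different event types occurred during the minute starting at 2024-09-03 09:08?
3

To count unique event types:

1. Filter events in the minute starting at 2024-09-03 09:08
2. Extract event types from matching entries
3. Count unique types: 3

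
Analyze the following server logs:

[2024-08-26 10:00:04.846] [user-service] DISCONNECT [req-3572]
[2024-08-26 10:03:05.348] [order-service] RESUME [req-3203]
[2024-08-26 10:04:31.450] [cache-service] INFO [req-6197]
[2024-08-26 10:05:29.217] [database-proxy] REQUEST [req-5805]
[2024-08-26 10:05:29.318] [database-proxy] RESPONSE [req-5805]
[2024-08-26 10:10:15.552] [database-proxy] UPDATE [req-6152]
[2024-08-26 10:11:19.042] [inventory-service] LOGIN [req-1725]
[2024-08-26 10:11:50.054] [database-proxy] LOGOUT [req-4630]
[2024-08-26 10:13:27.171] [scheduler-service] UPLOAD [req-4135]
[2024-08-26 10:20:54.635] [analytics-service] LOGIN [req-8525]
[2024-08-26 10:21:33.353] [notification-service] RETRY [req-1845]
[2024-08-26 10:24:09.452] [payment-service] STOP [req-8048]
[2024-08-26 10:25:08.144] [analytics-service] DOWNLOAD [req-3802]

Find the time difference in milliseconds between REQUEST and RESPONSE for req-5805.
101

To calculate latency:

1. Find REQUEST with id req-5805: 2024-08-26 10:05:29.217
2. Find RESPONSE with id req-5805: 2024-08-26 10:05:29.318
3. Latency: 2024-08-26 10:05:29.318 - 2024-08-26 10:05:29.217 = 101ms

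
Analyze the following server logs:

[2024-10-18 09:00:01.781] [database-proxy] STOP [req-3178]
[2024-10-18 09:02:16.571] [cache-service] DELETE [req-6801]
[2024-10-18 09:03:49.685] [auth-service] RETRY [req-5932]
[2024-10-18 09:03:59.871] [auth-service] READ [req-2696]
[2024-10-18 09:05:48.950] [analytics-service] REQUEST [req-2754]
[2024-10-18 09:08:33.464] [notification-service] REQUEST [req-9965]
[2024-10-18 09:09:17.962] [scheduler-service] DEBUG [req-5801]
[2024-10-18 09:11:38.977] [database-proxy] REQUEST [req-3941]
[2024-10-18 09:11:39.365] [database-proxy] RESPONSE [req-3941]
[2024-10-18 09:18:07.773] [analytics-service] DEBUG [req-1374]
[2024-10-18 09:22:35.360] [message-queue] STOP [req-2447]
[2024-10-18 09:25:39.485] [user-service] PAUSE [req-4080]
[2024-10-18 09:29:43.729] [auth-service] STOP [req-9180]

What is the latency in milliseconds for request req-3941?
388

To calculate latency:

1. Find REQUEST with id req-3941: 2024-10-18 09:11:38.977
2. Find RESPONSE with id req-3941: 2024-10-18 09:11:39.365
3. Latency: 2024-10-18 09:11:39.365 - 2024-10-18 09:11:38.977 = 388ms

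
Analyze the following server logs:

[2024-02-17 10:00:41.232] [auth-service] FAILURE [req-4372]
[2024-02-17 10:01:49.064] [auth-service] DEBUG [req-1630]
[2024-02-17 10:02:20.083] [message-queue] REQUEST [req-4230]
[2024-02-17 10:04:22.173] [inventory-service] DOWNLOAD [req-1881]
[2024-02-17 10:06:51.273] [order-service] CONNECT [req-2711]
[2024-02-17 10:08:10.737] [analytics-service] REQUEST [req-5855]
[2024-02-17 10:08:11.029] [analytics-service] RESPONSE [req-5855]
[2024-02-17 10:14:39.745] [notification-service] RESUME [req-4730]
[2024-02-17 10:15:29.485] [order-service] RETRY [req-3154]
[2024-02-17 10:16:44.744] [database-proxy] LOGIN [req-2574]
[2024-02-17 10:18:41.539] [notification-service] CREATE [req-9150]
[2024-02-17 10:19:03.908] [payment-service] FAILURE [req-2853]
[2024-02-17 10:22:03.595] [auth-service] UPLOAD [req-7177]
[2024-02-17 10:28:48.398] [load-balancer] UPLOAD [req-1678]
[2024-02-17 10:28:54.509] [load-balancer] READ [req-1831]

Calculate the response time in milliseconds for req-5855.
292

To calculate latency:

1. Find REQUEST with id req-5855: 2024-02-17 10:08:10.737
2. Find RESPONSE with id req-5855: 2024-02-17 10:08:11.029
3. Latency: 2024-02-17 10:08:11.029 - 2024-02-17 10:08:10.737 = 292ms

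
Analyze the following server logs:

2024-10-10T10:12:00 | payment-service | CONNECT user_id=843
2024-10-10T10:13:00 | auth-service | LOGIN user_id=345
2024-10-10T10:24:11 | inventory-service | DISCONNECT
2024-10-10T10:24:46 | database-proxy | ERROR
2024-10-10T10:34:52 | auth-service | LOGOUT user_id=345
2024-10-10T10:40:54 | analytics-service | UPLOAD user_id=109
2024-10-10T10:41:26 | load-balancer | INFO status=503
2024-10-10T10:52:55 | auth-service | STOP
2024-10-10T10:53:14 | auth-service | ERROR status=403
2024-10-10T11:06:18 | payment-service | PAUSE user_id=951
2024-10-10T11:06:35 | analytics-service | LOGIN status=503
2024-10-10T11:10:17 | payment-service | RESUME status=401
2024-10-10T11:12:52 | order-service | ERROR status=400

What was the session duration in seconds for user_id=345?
1312

To calculate session duration:

1. Find LOGIN event for user_id=345: 2024-10-10T10:13:00
2. Find LOGOUT event for user_id=345: 2024-10-10T10:34:52
3. Session duration: 2024-10-10T10:34:52 - 2024-10-10T10:13:00 = 1312 seconds (21 minutes)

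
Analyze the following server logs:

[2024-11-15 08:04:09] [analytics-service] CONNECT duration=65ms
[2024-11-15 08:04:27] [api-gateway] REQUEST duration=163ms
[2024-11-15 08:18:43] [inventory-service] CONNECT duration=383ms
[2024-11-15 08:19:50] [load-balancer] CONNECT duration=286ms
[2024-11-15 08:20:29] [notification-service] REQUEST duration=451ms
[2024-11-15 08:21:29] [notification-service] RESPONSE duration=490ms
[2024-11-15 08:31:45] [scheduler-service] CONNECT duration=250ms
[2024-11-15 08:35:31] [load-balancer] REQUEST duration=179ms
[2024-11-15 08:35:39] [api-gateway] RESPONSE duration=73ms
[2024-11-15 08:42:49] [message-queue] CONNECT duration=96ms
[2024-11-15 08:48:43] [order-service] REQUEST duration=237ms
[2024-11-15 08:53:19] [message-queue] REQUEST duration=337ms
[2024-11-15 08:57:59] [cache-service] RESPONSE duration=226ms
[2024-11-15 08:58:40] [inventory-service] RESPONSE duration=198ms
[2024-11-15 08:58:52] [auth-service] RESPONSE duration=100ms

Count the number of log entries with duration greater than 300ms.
4

To count timeouts:

1. Threshold: 300ms
2. Extract duration from each log entry
3. Count entries where duration > 300
4. Timeout count: 4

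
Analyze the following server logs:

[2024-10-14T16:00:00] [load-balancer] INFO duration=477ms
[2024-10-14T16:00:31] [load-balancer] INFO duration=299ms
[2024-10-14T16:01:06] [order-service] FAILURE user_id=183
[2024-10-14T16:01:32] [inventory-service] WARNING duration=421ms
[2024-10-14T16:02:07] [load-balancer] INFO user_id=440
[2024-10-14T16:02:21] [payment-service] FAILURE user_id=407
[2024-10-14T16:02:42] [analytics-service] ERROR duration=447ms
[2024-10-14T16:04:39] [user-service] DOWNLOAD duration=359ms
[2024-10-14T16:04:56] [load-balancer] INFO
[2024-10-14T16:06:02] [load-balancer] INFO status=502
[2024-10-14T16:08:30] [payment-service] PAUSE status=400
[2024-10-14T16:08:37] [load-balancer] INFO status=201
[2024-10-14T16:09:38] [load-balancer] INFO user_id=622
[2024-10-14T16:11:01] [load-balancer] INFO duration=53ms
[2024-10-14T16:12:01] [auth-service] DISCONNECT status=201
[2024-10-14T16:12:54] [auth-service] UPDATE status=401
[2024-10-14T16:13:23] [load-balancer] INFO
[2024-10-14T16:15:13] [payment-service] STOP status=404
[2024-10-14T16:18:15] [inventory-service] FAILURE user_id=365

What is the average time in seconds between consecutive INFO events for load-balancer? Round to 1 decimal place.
100.4

To calculate average interval:

1. Find all INFO events for load-balancer in order
2. Calculate time gaps between consecutive events
3. Compute mean of gaps: 803 / 8 = 100.4 seconds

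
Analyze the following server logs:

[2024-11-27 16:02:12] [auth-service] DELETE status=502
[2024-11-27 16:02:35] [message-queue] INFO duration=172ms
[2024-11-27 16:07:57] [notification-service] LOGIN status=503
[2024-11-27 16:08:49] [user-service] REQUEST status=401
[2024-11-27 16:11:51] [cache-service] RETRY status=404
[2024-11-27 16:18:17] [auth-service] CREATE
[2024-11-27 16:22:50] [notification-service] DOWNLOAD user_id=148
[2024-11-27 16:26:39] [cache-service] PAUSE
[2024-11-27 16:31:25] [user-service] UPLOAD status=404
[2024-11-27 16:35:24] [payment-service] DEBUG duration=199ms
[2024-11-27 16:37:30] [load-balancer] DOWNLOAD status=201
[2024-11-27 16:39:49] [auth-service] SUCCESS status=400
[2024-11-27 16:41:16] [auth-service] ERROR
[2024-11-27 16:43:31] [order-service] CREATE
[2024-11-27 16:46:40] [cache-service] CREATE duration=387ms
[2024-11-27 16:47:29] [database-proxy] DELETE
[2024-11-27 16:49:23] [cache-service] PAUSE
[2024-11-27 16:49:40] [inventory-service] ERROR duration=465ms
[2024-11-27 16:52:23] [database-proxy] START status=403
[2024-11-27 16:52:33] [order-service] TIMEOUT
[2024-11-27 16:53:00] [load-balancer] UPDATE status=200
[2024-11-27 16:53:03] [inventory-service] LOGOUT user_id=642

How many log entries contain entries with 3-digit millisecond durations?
4

To find matching entries:

1. Pattern to match: entries with 3-digit millisecond durations
2. Scan each log entry for the pattern
3. Count matches: 4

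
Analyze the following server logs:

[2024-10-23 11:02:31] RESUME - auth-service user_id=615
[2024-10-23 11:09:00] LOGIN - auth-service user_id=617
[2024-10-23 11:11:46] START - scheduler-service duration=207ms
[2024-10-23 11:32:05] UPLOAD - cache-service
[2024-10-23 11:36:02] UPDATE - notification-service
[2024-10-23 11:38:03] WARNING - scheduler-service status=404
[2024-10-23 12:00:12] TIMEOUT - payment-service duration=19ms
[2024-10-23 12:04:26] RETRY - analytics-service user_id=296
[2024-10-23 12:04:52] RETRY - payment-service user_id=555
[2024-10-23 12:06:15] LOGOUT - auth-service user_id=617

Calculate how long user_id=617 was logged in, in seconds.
3435

To calculate session duration:

1. Find LOGIN event for user_id=617: 2024-10-23 11:09:00
2. Find LOGOUT event for user_id=617: 2024-10-23 12:06:15
3. Session duration: 2024-10-23 12:06:15 - 2024-10-23 11:09:00 = 3435 seconds (57 minutes)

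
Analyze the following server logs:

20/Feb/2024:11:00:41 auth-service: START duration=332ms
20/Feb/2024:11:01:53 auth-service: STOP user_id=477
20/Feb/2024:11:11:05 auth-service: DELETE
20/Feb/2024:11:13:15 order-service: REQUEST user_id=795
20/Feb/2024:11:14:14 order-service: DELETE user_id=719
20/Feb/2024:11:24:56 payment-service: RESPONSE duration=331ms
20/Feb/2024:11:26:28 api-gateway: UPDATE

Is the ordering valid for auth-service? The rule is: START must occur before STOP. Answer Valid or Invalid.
Valid

To validate ordering:

1. Required order: START → STOP
2. Rule: START must occur before STOP
3. Check actual order of events for auth-service
4. Result: Valid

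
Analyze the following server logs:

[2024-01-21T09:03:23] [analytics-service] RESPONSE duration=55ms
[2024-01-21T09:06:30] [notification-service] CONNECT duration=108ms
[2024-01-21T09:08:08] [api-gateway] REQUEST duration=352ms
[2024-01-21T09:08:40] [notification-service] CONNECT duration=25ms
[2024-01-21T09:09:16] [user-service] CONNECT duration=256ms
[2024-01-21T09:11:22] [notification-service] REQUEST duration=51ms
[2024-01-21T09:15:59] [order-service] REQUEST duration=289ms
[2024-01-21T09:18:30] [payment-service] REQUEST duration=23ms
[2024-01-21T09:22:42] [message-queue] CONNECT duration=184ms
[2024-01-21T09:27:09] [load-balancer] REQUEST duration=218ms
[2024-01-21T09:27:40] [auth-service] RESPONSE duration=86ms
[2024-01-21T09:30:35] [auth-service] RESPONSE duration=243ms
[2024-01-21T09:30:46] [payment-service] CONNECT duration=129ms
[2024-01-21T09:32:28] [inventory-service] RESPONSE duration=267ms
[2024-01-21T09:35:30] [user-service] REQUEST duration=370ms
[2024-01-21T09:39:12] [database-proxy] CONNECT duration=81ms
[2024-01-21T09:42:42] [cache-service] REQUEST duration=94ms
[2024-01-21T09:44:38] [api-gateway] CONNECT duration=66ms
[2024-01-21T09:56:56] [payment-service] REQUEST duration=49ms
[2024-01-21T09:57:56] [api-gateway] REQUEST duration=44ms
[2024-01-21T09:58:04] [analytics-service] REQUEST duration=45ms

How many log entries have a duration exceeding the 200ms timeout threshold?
7

To count timeouts:

1. Threshold: 200ms
2. Extract duration from each log entry
3. Count entries where duration > 200
4. Timeout count: 7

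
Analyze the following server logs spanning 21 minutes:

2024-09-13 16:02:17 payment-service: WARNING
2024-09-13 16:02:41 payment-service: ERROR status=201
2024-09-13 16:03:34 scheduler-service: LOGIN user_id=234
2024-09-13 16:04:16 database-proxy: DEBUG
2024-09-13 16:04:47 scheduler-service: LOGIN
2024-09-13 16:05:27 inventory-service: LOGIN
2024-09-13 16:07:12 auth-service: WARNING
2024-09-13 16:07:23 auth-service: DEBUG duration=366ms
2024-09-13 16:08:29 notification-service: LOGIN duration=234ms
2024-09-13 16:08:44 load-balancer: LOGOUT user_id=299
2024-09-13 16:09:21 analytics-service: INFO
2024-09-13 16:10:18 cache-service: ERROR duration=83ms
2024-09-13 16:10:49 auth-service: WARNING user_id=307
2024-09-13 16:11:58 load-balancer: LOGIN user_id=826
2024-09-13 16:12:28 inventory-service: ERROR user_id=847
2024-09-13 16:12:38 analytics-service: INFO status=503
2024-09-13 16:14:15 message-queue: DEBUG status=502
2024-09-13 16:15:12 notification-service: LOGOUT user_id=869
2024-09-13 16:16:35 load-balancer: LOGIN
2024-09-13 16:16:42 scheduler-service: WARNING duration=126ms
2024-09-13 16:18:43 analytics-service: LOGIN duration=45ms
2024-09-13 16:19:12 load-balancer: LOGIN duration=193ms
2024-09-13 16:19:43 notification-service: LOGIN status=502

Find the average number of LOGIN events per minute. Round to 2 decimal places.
0.43

To calculate the rate:

1. Count total LOGIN events: 9
2. Total time period: 21 minutes
3. Rate = 9 / 21 = 0.43 events per minute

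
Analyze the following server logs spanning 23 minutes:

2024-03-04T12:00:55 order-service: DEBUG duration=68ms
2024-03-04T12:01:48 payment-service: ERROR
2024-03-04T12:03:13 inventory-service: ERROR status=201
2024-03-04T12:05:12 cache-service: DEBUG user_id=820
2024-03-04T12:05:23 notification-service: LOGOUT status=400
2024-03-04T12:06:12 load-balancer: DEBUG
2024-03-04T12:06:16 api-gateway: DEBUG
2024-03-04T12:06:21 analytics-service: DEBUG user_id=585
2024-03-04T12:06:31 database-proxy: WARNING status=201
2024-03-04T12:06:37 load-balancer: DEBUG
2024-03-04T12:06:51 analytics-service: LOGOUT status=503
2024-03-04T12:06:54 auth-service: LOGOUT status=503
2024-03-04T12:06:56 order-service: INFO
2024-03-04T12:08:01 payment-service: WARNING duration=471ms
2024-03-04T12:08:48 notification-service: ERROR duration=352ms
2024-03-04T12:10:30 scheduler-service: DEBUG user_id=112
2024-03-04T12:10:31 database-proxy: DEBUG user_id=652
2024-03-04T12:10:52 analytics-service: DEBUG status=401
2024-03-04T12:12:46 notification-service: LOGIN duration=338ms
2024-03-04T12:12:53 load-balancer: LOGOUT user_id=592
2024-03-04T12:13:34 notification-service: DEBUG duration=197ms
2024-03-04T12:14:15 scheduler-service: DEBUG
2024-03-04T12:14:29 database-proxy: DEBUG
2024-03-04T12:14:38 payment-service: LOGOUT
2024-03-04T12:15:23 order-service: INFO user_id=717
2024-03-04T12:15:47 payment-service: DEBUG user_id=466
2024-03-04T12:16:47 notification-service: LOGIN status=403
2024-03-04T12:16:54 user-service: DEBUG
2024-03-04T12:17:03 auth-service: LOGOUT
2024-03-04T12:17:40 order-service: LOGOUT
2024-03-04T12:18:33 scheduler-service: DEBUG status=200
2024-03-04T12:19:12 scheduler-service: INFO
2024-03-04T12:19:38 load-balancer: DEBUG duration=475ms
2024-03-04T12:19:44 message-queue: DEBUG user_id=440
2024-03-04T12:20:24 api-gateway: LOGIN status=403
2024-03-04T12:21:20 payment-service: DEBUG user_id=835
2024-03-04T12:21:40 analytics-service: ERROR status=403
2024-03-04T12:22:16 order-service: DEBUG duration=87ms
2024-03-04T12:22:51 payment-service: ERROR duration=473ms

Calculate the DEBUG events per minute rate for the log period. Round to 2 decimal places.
0.83

To calculate the rate:

1. Count total DEBUG events: 19
2. Total time period: 23 minutes
3. Rate = 19 / 23 = 0.83 events per minute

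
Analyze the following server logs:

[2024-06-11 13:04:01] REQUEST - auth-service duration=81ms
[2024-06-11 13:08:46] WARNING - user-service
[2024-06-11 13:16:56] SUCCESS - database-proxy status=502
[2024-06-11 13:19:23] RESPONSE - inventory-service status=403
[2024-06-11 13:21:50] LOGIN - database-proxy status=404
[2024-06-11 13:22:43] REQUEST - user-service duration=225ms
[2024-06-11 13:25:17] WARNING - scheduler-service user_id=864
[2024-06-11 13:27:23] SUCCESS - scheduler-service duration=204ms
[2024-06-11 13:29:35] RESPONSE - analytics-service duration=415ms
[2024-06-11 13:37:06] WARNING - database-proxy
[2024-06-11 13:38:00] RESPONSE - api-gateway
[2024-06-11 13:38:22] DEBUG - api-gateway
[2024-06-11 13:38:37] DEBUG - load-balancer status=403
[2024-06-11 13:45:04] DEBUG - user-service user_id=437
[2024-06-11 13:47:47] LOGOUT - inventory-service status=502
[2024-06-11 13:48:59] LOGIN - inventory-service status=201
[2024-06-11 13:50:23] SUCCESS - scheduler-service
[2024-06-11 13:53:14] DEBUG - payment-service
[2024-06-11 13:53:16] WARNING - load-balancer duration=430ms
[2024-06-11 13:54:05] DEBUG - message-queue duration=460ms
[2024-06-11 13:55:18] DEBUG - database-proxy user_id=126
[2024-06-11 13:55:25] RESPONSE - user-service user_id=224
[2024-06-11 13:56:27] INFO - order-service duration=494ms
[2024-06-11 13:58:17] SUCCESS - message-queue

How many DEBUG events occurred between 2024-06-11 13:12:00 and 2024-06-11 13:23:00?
0

To count events in the time window:

1. Window boundaries: 2024-06-11 13:12:00 to 2024-06-11 13:23:00
2. Filter for DEBUG events within this window
3. Count matching events: 0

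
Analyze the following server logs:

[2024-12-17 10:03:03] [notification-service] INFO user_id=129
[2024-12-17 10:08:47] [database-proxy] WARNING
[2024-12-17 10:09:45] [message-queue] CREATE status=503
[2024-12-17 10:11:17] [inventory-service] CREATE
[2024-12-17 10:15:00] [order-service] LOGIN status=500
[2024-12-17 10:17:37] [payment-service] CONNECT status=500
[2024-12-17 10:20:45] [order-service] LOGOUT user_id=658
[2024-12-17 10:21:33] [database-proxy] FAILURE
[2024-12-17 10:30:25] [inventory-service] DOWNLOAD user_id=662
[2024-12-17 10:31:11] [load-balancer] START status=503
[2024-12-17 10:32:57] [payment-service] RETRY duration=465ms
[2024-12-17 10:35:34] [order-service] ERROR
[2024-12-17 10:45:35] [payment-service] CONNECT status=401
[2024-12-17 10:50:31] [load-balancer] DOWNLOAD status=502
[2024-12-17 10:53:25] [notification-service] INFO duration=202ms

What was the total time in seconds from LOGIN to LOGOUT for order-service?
345

To calculate state duration:

1. Find LOGIN event for order-service: 2024-12-17 10:15:00
2. Find LOGOUT event for order-service: 2024-12-17 10:20:45
3. Calculate duration: 2024-12-17 10:20:45 - 2024-12-17 10:15:00 = 345 seconds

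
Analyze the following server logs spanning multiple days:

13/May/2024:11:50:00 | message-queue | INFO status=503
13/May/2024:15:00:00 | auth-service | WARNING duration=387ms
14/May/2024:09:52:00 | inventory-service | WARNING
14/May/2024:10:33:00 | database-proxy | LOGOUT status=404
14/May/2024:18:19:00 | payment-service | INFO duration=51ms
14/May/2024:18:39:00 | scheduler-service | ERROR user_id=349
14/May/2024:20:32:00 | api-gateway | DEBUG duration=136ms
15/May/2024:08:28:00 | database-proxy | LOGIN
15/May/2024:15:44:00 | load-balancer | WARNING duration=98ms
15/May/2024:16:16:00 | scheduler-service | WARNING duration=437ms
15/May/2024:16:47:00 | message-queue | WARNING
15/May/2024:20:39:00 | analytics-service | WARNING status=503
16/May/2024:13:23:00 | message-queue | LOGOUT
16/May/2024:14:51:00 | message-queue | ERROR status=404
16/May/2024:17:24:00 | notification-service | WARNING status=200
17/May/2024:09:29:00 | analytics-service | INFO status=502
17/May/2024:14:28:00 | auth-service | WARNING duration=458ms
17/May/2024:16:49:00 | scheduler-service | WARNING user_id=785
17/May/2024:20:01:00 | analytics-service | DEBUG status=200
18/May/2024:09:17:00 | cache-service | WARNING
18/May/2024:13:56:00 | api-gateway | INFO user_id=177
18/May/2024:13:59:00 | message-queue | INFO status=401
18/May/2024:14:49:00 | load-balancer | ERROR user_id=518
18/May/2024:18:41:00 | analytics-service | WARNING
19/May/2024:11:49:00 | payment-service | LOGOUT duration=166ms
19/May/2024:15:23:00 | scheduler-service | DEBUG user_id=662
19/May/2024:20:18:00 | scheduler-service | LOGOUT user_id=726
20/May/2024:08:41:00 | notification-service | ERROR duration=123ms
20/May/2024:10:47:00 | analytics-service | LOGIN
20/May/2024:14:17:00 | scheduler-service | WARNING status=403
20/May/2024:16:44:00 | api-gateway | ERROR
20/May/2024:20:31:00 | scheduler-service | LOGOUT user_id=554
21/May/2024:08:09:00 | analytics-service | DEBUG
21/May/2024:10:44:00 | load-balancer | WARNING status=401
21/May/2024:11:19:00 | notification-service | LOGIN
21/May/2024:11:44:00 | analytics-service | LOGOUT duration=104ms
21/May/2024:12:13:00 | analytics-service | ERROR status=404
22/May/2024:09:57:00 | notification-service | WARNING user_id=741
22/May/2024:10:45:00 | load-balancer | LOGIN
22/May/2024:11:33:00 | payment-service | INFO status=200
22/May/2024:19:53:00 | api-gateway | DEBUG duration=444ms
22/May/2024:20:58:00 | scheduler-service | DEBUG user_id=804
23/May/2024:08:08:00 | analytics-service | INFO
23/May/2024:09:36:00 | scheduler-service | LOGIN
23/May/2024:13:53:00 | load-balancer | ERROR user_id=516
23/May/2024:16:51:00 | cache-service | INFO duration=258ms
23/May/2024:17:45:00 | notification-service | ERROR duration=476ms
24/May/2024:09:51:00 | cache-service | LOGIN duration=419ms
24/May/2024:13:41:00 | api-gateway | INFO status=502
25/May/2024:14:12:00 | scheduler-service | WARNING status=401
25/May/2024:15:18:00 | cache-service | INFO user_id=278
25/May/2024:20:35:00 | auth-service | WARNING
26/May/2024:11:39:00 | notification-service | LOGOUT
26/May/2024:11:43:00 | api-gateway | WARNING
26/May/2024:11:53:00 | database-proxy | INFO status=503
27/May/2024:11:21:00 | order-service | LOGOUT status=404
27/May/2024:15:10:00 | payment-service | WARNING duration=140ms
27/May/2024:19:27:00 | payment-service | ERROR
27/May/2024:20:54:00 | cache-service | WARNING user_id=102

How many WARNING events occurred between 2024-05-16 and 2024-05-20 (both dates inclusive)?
6

To filter by date range:

1. Date range: 2024-05-16 through 2024-05-20, both dates inclusive
2. Filter for WARNING events whose date falls in this range
3. Count matching events: 6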